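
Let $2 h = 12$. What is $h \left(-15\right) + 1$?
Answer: $-89$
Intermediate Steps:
$h = 6$ ($h = \frac{1}{2} \cdot 12 = 6$)
$h \left(-15\right) + 1 = 6 \left(-15\right) + 1 = -90 + 1 = -89$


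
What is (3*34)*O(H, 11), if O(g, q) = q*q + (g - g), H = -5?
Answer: 12342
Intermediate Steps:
O(g, q) = q**2 (O(g, q) = q**2 + 0 = q**2)
(3*34)*O(H, 11) = (3*34)*11**2 = 102*121 = 12342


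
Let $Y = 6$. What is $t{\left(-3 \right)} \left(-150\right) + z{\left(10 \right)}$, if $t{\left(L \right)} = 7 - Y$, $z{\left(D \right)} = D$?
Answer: $-140$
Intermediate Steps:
$t{\left(L \right)} = 1$ ($t{\left(L \right)} = 7 - 6 = 1$)
$t{\left(-3 \right)} \left(-150\right) + z{\left(10 \right)} = 1 \left(-150\right) + 10 = -150 + 10 = -140$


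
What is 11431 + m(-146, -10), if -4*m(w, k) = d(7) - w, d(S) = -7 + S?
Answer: 22789/2 ≈ 11395.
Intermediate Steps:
m(w, k) = w/4 (m(w, k) = -((-7 + 7) - w)/4 = -(0 - w)/4 = -(-1)*w/4 = w/4)
11431 + m(-146, -10) = 11431 + (1/4)*(-146) = 11431 - 73/2 = 22789/2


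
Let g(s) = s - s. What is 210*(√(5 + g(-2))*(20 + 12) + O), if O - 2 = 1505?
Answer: 316470 + 6720*√5 ≈ 3.3150e+5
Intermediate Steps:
O = 1507 (O = 2 + 1505 = 1507)
g(s) = 0
210*(√(5 + g(-2))*(20 + 12) + O) = 210*(√(5 + 0)*(20 + 12) + 1507) = 210*(√5*32 + 1507) = 210*(32*√5 + 1507) = 210*(1507 + 32*√5) = 316470 + 6720*√5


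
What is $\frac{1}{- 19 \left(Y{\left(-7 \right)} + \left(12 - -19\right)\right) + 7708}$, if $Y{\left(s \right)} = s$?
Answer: $\frac{1}{7252} \approx 0.00013789$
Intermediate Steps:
$\frac{1}{- 19 \left(Y{\left(-7 \right)} + \left(12 - -19\right)\right) + 7708} = \frac{1}{- 19 \left(-7 + \left(12 - -19\right)\right) + 7708} = \frac{1}{- 19 \left(-7 + \left(12 + 19\right)\right) + 7708} = \frac{1}{- 19 \left(-7 + 31\right) + 7708} = \frac{1}{\left(-19\right) 24 + 7708} = \frac{1}{-456 + 7708} = \frac{1}{7252}$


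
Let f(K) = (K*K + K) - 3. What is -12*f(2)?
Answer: -36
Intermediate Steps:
f(K) = -3 + K + K**2 (f(K) = (K**2 + K) - 3 = (K + K**2) - 3 = -3 + K + K**2)
-12*f(2) = -12*(-3 + 2 + 2**2) = -12*(-3 + 2 + 4) = -12*3 = -36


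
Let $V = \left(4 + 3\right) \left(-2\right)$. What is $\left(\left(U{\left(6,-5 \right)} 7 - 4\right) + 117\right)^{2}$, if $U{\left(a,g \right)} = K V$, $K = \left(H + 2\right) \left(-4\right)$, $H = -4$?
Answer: $450241$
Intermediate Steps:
$V = -14$ ($V = 7 \left(-2\right) = -14$)
$K = 8$ ($K = \left(-4 + 2\right) \left(-4\right) = \left(-2\right) \left(-4\right) = 8$)
$U{\left(a,g \right)} = -112$ ($U{\left(a,g \right)} = 8 \left(-14\right) = -112$)
$\left(\left(U{\left(6,-5 \right)} 7 - 4\right) + 117\right)^{2} = \left(\left(\left(-112\right) 7 - 4\right) + 117\right)^{2} = \left(\left(-784 - 4\right) + 117\right)^{2} = \left(-788 + 117\right)^{2} = \left(-671\right)^{2} = 450241$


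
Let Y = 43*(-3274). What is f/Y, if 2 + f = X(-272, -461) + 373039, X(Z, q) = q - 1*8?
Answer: -186284/70391 ≈ -2.6464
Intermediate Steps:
X(Z, q) = -8 + q (X(Z, q) = q - 8 = -8 + q)
Y = -140782
f = 372568 (f = -2 + ((-8 - 461) + 373039) = -2 + (-469 + 373039) = -2 + 372570 = 372568)
f/Y = 372568/(-140782) = 372568*(-1/140782) = -186284/70391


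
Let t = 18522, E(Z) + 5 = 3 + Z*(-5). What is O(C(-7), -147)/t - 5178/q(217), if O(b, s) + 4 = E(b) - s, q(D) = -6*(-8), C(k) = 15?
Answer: -2663993/24696 ≈ -107.87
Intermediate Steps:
E(Z) = -2 - 5*Z (E(Z) = -5 + (3 + Z*(-5)) = -5 + (3 - 5*Z) = -2 - 5*Z)
q(D) = 48
O(b, s) = -6 - s - 5*b (O(b, s) = -4 + ((-2 - 5*b) - s) = -4 + (-2 - s - 5*b) = -6 - s - 5*b)
O(C(-7), -147)/t - 5178/q(217) = (-6 - 1*(-147) - 5*15)/18522 - 5178/48 = (-6 + 147 - 75)*(1/18522) - 5178*1/48 = 66*(1/18522) - 863/8 = 11/3087 - 863/8 = -2663993/24696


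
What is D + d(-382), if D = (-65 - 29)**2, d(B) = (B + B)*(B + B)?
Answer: 592532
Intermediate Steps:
d(B) = 4*B**2 (d(B) = (2*B)*(2*B) = 4*B**2)
D = 8836 (D = (-94)**2 = 8836)
D + d(-382) = 8836 + 4*(-382)**2 = 8836 + 4*145924 = 8836 + 583696 = 592532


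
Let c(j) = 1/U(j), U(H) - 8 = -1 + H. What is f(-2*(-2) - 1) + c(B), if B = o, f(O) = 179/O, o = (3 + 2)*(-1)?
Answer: 361/6 ≈ 60.167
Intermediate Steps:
U(H) = 7 + H (U(H) = 8 + (-1 + H) = 7 + H)
o = -5 (o = 5*(-1) = -5)
B = -5
c(j) = 1/(7 + j)
f(-2*(-2) - 1) + c(B) = 179/(-2*(-2) - 1) + 1/(7 - 5) = 179/(4 - 1) + 1/2 = 179/3 + ½ = 361/6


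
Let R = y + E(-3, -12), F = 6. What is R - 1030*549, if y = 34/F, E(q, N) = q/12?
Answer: -6785575/12 ≈ -5.6547e+5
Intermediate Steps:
E(q, N) = q/12 (E(q, N) = q*(1/12) = q/12)
y = 17/3 (y = 34/6 = (⅙)*34 = 17/3 ≈ 5.6667)
R = 65/12 (R = 17/3 + (1/12)*(-3) = 17/3 - ¼ = 65/12 ≈ 5.4167)
R - 1030*549 = 65/12 - 1030*549 = 65/12 - 565470 = -6785575/12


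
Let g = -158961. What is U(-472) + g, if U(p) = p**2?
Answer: 63823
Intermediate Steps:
U(-472) + g = (-472)**2 - 158961 = 222784 - 158961 = 63823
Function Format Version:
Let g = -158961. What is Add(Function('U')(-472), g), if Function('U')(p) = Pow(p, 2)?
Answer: 63823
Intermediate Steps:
Add(Function('U')(-472), g) = Add(Pow(-472, 2), -158961) = Add(222784, -158961) = 63823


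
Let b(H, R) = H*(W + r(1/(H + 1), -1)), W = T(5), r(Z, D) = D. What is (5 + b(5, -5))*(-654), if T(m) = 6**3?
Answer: -706320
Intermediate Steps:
T(m) = 216
W = 216
b(H, R) = 215*H (b(H, R) = H*(216 - 1) = H*215 = 215*H)
(5 + b(5, -5))*(-654) = (5 + 215*5)*(-654) = (5 + 1075)*(-654) = 1080*(-654) = -706320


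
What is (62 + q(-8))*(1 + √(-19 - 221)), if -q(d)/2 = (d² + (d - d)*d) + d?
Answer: -50 - 200*I*√15 ≈ -50.0 - 774.6*I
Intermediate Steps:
q(d) = -2*d - 2*d² (q(d) = -2*((d² + (d - d)*d) + d) = -2*((d² + 0*d) + d) = -2*((d² + 0) + d) = -2*(d² + d) = -2*(d + d²) = -2*d - 2*d²)
(62 + q(-8))*(1 + √(-19 - 221)) = (62 - 2*(-8)*(1 - 8))*(1 + √(-19 - 221)) = (62 - 2*(-8)*(-7))*(1 + √(-240)) = (62 - 112)*(1 + 4*I*√15) = -50*(1 + 4*I*√15) = -50 - 200*I*√15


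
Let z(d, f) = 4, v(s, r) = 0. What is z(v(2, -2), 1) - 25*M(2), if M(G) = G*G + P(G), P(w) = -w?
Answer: -46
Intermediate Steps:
M(G) = G² - G (M(G) = G*G - G = G² - G)
z(v(2, -2), 1) - 25*M(2) = 4 - 50*(-1 + 2) = 4 - 50 = -46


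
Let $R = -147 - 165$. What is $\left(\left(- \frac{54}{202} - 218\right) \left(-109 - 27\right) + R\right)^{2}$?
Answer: $\frac{8800763025664}{10201} \approx 8.6274 \cdot 10^{8}$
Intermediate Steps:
$R = -312$ ($R = -147 - 165 = -312$)
$\left(\left(- \frac{54}{202} - 218\right) \left(-109 - 27\right) + R\right)^{2} = \left(\left(- \frac{54}{202} - 218\right) \left(-109 - 27\right) - 312\right)^{2} = \left(\left(\left(-54\right) \frac{1}{202} - 218\right) \left(-136\right) - 312\right)^{2} = \left(\left(- \frac{27}{101} - 218\right) \left(-136\right) - 312\right)^{2} = \left(\left(- \frac{22045}{101}\right) \left(-136\right) - 312\right)^{2} = \left(\frac{2998120}{101} - 312\right)^{2} = \left(\frac{2966608}{101}\right)^{2} = \frac{8800763025664}{10201}$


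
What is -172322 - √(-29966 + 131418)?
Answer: -172322 - 2*√25363 ≈ -1.7264e+5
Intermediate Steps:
-172322 - √(-29966 + 131418) = -172322 - √101452 = -172322 - 2*√25363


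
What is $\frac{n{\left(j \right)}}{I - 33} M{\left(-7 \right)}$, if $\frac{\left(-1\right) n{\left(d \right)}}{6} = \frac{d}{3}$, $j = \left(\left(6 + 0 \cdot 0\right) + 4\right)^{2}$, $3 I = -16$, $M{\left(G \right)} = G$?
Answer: $- \frac{840}{23} \approx -36.522$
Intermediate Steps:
$I = - \frac{16}{3}$ ($I = \frac{1}{3} \left(-16\right) = - \frac{16}{3} \approx -5.3333$)
$j = 100$ ($j = \left(\left(6 + 0\right) + 4\right)^{2} = \left(6 + 4\right)^{2} = 10^{2} = 100$)
$n{\left(d \right)} = - 2 d$ ($n{\left(d \right)} = - 6 \frac{d}{3} = - 2 d$)
$\frac{n{\left(j \right)}}{I - 33} M{\left(-7 \right)} = \frac{\left(-2\right) 100}{- \frac{16}{3} - 33} \left(-7\right) = - \frac{200}{- \frac{115}{3}} \left(-7\right) = \left(-200\right) \left(- \frac{3}{115}\right) \left(-7\right) = \frac{120}{23} \left(-7\right) = - \frac{840}{23}$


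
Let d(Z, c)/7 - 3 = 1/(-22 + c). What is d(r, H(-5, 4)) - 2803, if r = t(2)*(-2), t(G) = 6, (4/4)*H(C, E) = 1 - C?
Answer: -44519/16 ≈ -2782.4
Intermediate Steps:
H(C, E) = 1 - C
r = -12 (r = 6*(-2) = -12)
d(Z, c) = 21 + 7/(-22 + c)
d(r, H(-5, 4)) - 2803 = 7*(-65 + 3*(1 - 1*(-5)))/(-22 + (1 - 1*(-5))) - 2803 = 7*(-65 + 3*(1 + 5))/(-22 + (1 + 5)) - 2803 = 7*(-65 + 3*6)/(-22 + 6) - 2803 = 7*(-65 + 18)/(-16) - 2803 = 7*(-1/16)*(-47) - 2803 = 329/16 - 2803 = -44519/16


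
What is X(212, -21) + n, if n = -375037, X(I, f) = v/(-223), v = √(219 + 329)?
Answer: -375037 - 2*√137/223 ≈ -3.7504e+5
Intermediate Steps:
v = 2*√137 (v = √548 = 2*√137 ≈ 23.409)
X(I, f) = -2*√137/223 (X(I, f) = (2*√137)/(-223) = (2*√137)*(-1/223) = -2*√137/223)
X(212, -21) + n = -2*√137/223 - 375037 = -375037 - 2*√137/223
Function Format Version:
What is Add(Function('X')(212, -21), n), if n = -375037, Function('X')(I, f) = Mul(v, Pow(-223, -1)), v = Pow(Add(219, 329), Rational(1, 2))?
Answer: Add(-375037, Mul(Rational(-2, 223), Pow(137, Rational(1, 2)))) ≈ -3.7504e+5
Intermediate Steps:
v = Mul(2, Pow(137, Rational(1, 2))) (v = Pow(548, Rational(1, 2)) = Mul(2, Pow(137, Rational(1, 2))) ≈ 23.409)
Function('X')(I, f) = Mul(Rational(-2, 223), Pow(137, Rational(1, 2))) (Function('X')(I, f) = Mul(Mul(2, Pow(137, Rational(1, 2))), Pow(-223, -1)) = Mul(Mul(2, Pow(137, Rational(1, 2))), Rational(-1, 223)) = Mul(Rational(-2, 223), Pow(137, Rational(1, 2))))
Add(Function('X')(212, -21), n) = Add(Mul(Rational(-2, 223), Pow(137, Rational(1, 2))), -375037) = Add(-375037, Mul(Rational(-2, 223), Pow(137, Rational(1, 2))))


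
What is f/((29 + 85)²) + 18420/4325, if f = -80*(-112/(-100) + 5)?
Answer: 263632/62453 ≈ 4.2213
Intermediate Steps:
f = -2448/5 (f = -80*(-112*(-1/100) + 5) = -80*(28/25 + 5) = -80*153/25 = -2448/5 ≈ -489.60)
f/((29 + 85)²) + 18420/4325 = -2448/(5*(29 + 85)²) + 18420/4325 = -2448/(5*(114²)) + 18420*(1/4325) = -2448/5/12996 + 3684/865 = -2448/5*1/12996 + 3684/865 = -68/1805 + 3684/865 = 263632/62453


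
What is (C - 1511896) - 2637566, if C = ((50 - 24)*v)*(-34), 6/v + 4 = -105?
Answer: -452286054/109 ≈ -4.1494e+6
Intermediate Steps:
v = -6/109 (v = 6/(-4 - 105) = 6/(-109) = 6*(-1/109) = -6/109 ≈ -0.055046)
C = 5304/109 (C = ((50 - 24)*(-6/109))*(-34) = (26*(-6/109))*(-34) = -156/109*(-34) = 5304/109 ≈ 48.661)
(C - 1511896) - 2637566 = (5304/109 - 1511896) - 2637566 = -164791360/109 - 2637566 = -452286054/109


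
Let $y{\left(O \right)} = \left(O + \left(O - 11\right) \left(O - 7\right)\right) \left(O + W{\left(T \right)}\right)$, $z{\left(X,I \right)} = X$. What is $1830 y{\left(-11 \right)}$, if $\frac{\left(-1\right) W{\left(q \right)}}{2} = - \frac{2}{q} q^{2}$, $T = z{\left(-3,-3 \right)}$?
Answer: $-16204650$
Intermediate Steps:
$T = -3$
$W{\left(q \right)} = 4 q$ ($W{\left(q \right)} = - 2 - \frac{2}{q} q^{2} = - 2 \left(- 2 q\right) = 4 q$)
$y{\left(O \right)} = \left(-12 + O\right) \left(O + \left(-11 + O\right) \left(-7 + O\right)\right)$ ($y{\left(O \right)} = \left(O + \left(O - 11\right) \left(O - 7\right)\right) \left(O + 4 \left(-3\right)\right) = \left(O + \left(-11 + O\right) \left(-7 + O\right)\right) \left(O - 12\right) = \left(O + \left(-11 + O\right) \left(-7 + O\right)\right) \left(-12 + O\right) = \left(-12 + O\right) \left(O + \left(-11 + O\right) \left(-7 + O\right)\right)$)
$1830 y{\left(-11 \right)} = 1830 \left(-924 + \left(-11\right)^{3} - 29 \left(-11\right)^{2} + 281 \left(-11\right)\right) = 1830 \left(-924 - 1331 - 3509 - 3091\right) = 1830 \left(-8855\right) = -16204650$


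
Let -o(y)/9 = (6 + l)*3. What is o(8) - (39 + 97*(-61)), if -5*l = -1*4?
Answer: 28472/5 ≈ 5694.4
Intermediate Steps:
l = 4/5 (l = -(-1)*4/5 = -1/5*(-4) = 4/5 ≈ 0.80000)
o(y) = -918/5 (o(y) = -9*(6 + 4/5)*3 = -306*3/5 = -9*102/5 = -918/5)
o(8) - (39 + 97*(-61)) = -918/5 - (39 + 97*(-61)) = -918/5 - (39 - 5917) = -918/5 - 1*(-5878) = -918/5 + 5878 = 28472/5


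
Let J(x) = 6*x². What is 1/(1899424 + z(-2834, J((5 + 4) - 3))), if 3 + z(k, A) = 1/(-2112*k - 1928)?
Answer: 5983480/11365147565081 ≈ 5.2648e-7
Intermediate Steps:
z(k, A) = -3 + 1/(-1928 - 2112*k) (z(k, A) = -3 + 1/(-2112*k - 1928) = -3 + 1/(-1928 - 2112*k))
1/(1899424 + z(-2834, J((5 + 4) - 3))) = 1/(1899424 + (-5785 - 6336*(-2834))/(8*(241 + 264*(-2834)))) = 1/(1899424 + (-5785 + 17956224)/(8*(241 - 748176))) = 1/(1899424 + (⅛)*17950439/(-747935)) = 1/(1899424 + (⅛)*(-1/747935)*17950439) = 1/(1899424 - 17950439/5983480) = 1/(11365147565081/5983480) = 5983480/11365147565081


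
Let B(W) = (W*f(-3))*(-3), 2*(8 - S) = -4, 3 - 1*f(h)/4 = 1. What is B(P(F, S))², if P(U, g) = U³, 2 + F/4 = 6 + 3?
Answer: 277568815104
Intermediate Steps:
f(h) = 8 (f(h) = 12 - 4*1 = 12 - 4 = 8)
S = 10 (S = 8 - ½*(-4) = 8 + 2 = 10)
F = 28 (F = -8 + 4*(6 + 3) = -8 + 4*9 = -8 + 36 = 28)
B(W) = -24*W (B(W) = (W*8)*(-3) = (8*W)*(-3) = -24*W)
B(P(F, S))² = (-24*28³)² = (-24*21952)² = (-526848)² = 277568815104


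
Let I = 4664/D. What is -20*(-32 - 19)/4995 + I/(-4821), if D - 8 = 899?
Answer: 98595628/485363817 ≈ 0.20314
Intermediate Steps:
D = 907 (D = 8 + 899 = 907)
I = 4664/907 ≈ 5.1422
-20*(-32 - 19)/4995 + I/(-4821) = -20*(-32 - 19)/4995 + (4664/907)/(-4821) = -20*(-51)*(1/4995) + (4664/907)*(-1/4821) = 1020*(1/4995) - 4664/4372647 = 68/333 - 4664/4372647 = 98595628/485363817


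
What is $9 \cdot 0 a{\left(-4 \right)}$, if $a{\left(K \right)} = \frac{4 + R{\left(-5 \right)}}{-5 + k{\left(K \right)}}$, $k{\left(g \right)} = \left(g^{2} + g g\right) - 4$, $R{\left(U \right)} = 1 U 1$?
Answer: $0$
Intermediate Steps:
$R{\left(U \right)} = U$ ($R{\left(U \right)} = U 1 = U$)
$k{\left(g \right)} = -4 + 2 g^{2}$ ($k{\left(g \right)} = \left(g^{2} + g^{2}\right) - 4 = 2 g^{2} - 4 = -4 + 2 g^{2}$)
$a{\left(K \right)} = - \frac{1}{-9 + 2 K^{2}}$ ($a{\left(K \right)} = \frac{4 - 5}{-5 + \left(-4 + 2 K^{2}\right)} = - \frac{1}{-9 + 2 K^{2}}$)
$9 \cdot 0 a{\left(-4 \right)} = 9 \cdot 0 \left(- \frac{1}{-9 + 2 \left(-4\right)^{2}}\right) = 0 \left(- \frac{1}{-9 + 2 \cdot 16}\right) = 0 \left(- \frac{1}{-9 + 32}\right) = 0 \left(- \frac{1}{23}\right) = 0$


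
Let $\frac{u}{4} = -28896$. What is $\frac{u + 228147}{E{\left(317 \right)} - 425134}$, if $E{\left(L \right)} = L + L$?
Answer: $- \frac{37521}{141500} \approx -0.26517$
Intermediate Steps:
$u = -115584$ ($u = 4 \left(-28896\right) = -115584$)
$E{\left(L \right)} = 2 L$
$\frac{u + 228147}{E{\left(317 \right)} - 425134} = \frac{-115584 + 228147}{2 \cdot 317 - 425134} = \frac{112563}{634 - 425134} = \frac{112563}{-424500} = 112563 \left(- \frac{1}{424500}\right) = - \frac{37521}{141500}$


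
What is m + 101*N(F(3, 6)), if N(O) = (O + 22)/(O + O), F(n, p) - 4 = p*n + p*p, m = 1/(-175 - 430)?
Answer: 1222071/17545 ≈ 69.654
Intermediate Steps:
m = -1/605 (m = 1/(-605) = -1/605 ≈ -0.0016529)
F(n, p) = 4 + p**2 + n*p (F(n, p) = 4 + (p*n + p*p) = 4 + (n*p + p**2) = 4 + (p**2 + n*p) = 4 + p**2 + n*p)
N(O) = (22 + O)/(2*O) (N(O) = (22 + O)/((2*O)) = (22 + O)*(1/(2*O)) = (22 + O)/(2*O))
m + 101*N(F(3, 6)) = -1/605 + 101*((22 + (4 + 6**2 + 3*6))/(2*(4 + 6**2 + 3*6))) = -1/605 + 101*((22 + (4 + 36 + 18))/(2*(4 + 36 + 18))) = -1/605 + 101*((1/2)*(22 + 58)/58) = -1/605 + 101*((1/2)*(1/58)*80) = -1/605 + 101*(20/29) = -1/605 + 2020/29 = 1222071/17545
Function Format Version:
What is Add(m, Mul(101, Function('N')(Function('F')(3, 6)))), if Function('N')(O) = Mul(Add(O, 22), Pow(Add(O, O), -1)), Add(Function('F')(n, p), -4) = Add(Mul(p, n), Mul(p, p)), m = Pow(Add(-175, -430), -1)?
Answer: Rational(1222071, 17545) ≈ 69.654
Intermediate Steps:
m = Rational(-1, 605) (m = Pow(-605, -1) = Rational(-1, 605) ≈ -0.0016529)
Function('F')(n, p) = Add(4, Pow(p, 2), Mul(n, p)) (Function('F')(n, p) = Add(4, Add(Mul(p, n), Mul(p, p))) = Add(4, Add(Mul(n, p), Pow(p, 2))) = Add(4, Add(Pow(p, 2), Mul(n, p))) = Add(4, Pow(p, 2), Mul(n, p)))
Function('N')(O) = Mul(Rational(1, 2), Pow(O, -1), Add(22, O)) (Function('N')(O) = Mul(Add(22, O), Pow(Mul(2, O), -1)) = Mul(Add(22, O), Mul(Rational(1, 2), Pow(O, -1))) = Mul(Rational(1, 2), Pow(O, -1), Add(22, O)))
Add(m, Mul(101, Function('N')(Function('F')(3, 6)))) = Add(Rational(-1, 605), Mul(101, Mul(Rational(1, 2), Pow(Add(4, Pow(6, 2), Mul(3, 6)), -1), Add(22, Add(4, Pow(6, 2), Mul(3, 6)))))) = Add(Rational(-1, 605), Mul(101, Mul(Rational(1, 2), Pow(Add(4, 36, 18), -1), Add(22, Add(4, 36, 18))))) = Add(Rational(-1, 605), Mul(101, Mul(Rational(1, 2), Pow(58, -1), Add(22, 58)))) = Add(Rational(-1, 605), Mul(101, Mul(Rational(1, 2), Rational(1, 58), 80))) = Add(Rational(-1, 605), Mul(101, Rational(20, 29))) = Add(Rational(-1, 605), Rational(2020, 29)) = Rational(1222071, 17545)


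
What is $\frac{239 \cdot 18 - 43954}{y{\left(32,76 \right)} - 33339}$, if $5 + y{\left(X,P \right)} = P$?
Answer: $\frac{9913}{8317} \approx 1.1919$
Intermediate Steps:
$y{\left(X,P \right)} = -5 + P$
$\frac{239 \cdot 18 - 43954}{y{\left(32,76 \right)} - 33339} = \frac{239 \cdot 18 - 43954}{\left(-5 + 76\right) - 33339} = \frac{4302 - 43954}{71 - 33339} = - \frac{39652}{-33268} = \left(-39652\right) \left(- \frac{1}{33268}\right) = \frac{9913}{8317}$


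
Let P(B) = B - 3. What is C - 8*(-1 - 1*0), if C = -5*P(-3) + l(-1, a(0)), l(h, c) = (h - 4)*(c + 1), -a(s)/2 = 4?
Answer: 73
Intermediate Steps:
P(B) = -3 + B
a(s) = -8 (a(s) = -2*4 = -8)
l(h, c) = (1 + c)*(-4 + h) (l(h, c) = (-4 + h)*(1 + c) = (1 + c)*(-4 + h))
C = 65 (C = -5*(-3 - 3) + (-4 - 1 - 4*(-8) - 8*(-1)) = -5*(-6) + (-4 - 1 + 32 + 8) = 30 + 35 = 65)
C - 8*(-1 - 1*0) = 65 - 8*(-1 - 1*0) = 65 - 8*(-1 + 0) = 65 - 8*(-1) = 65 + 8 = 73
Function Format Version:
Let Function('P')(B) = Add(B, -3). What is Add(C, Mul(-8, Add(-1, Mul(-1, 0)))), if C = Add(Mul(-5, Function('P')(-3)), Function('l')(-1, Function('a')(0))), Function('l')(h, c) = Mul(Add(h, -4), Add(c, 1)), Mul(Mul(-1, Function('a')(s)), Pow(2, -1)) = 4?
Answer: 73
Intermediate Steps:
Function('P')(B) = Add(-3, B)
Function('a')(s) = -8 (Function('a')(s) = Mul(-2, 4) = -8)
Function('l')(h, c) = Mul(Add(1, c), Add(-4, h)) (Function('l')(h, c) = Mul(Add(-4, h), Add(1, c)) = Mul(Add(1, c), Add(-4, h)))
C = 65 (C = Add(Mul(-5, Add(-3, -3)), Add(-4, -1, Mul(-4, -8), Mul(-8, -1))) = Add(Mul(-5, -6), Add(-4, -1, 32, 8)) = Add(30, 35) = 65)
Add(C, Mul(-8, Add(-1, Mul(-1, 0)))) = Add(65, Mul(-8, Add(-1, Mul(-1, 0)))) = Add(65, Mul(-8, Add(-1, 0))) = Add(65, Mul(-8, -1)) = Add(65, 8) = 73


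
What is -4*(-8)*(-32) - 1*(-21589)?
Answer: 20565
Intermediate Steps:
-4*(-8)*(-32) - 1*(-21589) = 32*(-32) + 21589 = -1024 + 21589 = 20565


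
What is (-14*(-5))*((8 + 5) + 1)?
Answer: 980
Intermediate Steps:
(-14*(-5))*((8 + 5) + 1) = 70*(13 + 1) = 70*14 = 980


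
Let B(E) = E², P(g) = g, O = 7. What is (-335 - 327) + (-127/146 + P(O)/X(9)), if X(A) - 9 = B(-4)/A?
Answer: -9378365/14162 ≈ -662.22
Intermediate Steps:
X(A) = 9 + 16/A (X(A) = 9 + (-4)²/A = 9 + 16/A)
(-335 - 327) + (-127/146 + P(O)/X(9)) = (-335 - 327) + (-127/146 + 7/(9 + 16/9)) = -662 + (-127*1/146 + 7/(9 + 16*(⅑))) = -662 + (-127/146 + 7/(9 + 16/9)) = -662 + (-127/146 + 7/(97/9)) = -662 + (-127/146 + 7*(9/97)) = -662 + (-127/146 + 63/97) = -662 - 3121/14162 = -9378365/14162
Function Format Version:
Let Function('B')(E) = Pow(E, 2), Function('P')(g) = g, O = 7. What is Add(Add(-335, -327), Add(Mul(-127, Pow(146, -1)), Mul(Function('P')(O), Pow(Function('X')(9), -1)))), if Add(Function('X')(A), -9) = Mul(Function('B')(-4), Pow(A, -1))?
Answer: Rational(-9378365, 14162) ≈ -662.22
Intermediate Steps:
Function('X')(A) = Add(9, Mul(16, Pow(A, -1))) (Function('X')(A) = Add(9, Mul(Pow(-4, 2), Pow(A, -1))) = Add(9, Mul(16, Pow(A, -1))))
Add(Add(-335, -327), Add(Mul(-127, Pow(146, -1)), Mul(Function('P')(O), Pow(Function('X')(9), -1)))) = Add(Add(-335, -327), Add(Mul(-127, Pow(146, -1)), Mul(7, Pow(Add(9, Mul(16, Pow(9, -1))), -1)))) = Add(-662, Add(Mul(-127, Rational(1, 146)), Mul(7, Pow(Add(9, Mul(16, Rational(1, 9))), -1)))) = Add(-662, Add(Rational(-127, 146), Mul(7, Pow(Add(9, Rational(16, 9)), -1)))) = Add(-662, Add(Rational(-127, 146), Mul(7, Pow(Rational(97, 9), -1)))) = Add(-662, Add(Rational(-127, 146), Mul(7, Rational(9, 97)))) = Add(-662, Add(Rational(-127, 146), Rational(63, 97))) = Add(-662, Rational(-3121, 14162)) = Rational(-9378365, 14162)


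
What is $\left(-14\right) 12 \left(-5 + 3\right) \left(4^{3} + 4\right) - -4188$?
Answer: $27036$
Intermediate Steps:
$\left(-14\right) 12 \left(-5 + 3\right) \left(4^{3} + 4\right) - -4188 = - 168 \left(- 2 \left(64 + 4\right)\right) + 4188 = - 168 \left(\left(-2\right) 68\right) + 4188 = \left(-168\right) \left(-136\right) + 4188 = 22848 + 4188 = 27036$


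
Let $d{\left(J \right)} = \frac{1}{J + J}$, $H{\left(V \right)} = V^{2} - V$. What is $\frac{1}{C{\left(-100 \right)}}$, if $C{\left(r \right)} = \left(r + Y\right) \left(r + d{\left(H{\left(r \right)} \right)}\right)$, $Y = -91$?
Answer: $\frac{20200}{385819809} \approx 5.2356 \cdot 10^{-5}$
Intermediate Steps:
$d{\left(J \right)} = \frac{1}{2 J}$
$C{\left(r \right)} = \left(-91 + r\right) \left(r + \frac{1}{2 r \left(-1 + r\right)}\right)$ ($C{\left(r \right)} = \left(r - 91\right) \left(r + \frac{1}{2 r \left(-1 + r\right)}\right) = \left(-91 + r\right) \left(r + \frac{\frac{1}{r} \frac{1}{-1 + r}}{2}\right) = \left(-91 + r\right) \left(r + \frac{1}{2 r \left(-1 + r\right)}\right)$)
$\frac{1}{C{\left(-100 \right)}} = \frac{1}{\frac{1}{2} \frac{1}{-100} \frac{1}{-1 - 100} \left(-91 - 100 - 184 \left(-100\right)^{3} + 2 \left(-100\right)^{4} + 182 \left(-100\right)^{2}\right)} = \frac{1}{\frac{1}{2} \left(- \frac{1}{100}\right) \frac{1}{-101} \left(-91 - 100 - -184000000 + 2 \cdot 100000000 + 182 \cdot 10000\right)} = \frac{1}{\frac{1}{2} \left(- \frac{1}{100}\right) \left(- \frac{1}{101}\right) \left(-91 - 100 + 184000000 + 200000000 + 1820000\right)} = \frac{1}{\frac{1}{2} \left(- \frac{1}{100}\right) \left(- \frac{1}{101}\right) 385819809} = \frac{1}{\frac{385819809}{20200}} = \frac{20200}{385819809}$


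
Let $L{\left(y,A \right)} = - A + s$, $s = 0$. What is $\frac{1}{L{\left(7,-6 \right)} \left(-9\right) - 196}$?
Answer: $- \frac{1}{250} \approx -0.004$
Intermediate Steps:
$L{\left(y,A \right)} = - A$ ($L{\left(y,A \right)} = - A + 0 = - A$)
$\frac{1}{L{\left(7,-6 \right)} \left(-9\right) - 196} = \frac{1}{\left(-1\right) \left(-6\right) \left(-9\right) - 196} = \frac{1}{6 \left(-9\right) - 196} = \frac{1}{-54 - 196} = \frac{1}{-250} = - \frac{1}{250}$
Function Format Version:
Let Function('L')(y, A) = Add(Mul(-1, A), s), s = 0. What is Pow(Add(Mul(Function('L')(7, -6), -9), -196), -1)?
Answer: Rational(-1, 250) ≈ -0.0040000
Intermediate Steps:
Function('L')(y, A) = Mul(-1, A) (Function('L')(y, A) = Add(Mul(-1, A), 0) = Mul(-1, A))
Pow(Add(Mul(Function('L')(7, -6), -9), -196), -1) = Pow(Add(Mul(Mul(-1, -6), -9), -196), -1) = Pow(Add(Mul(6, -9), -196), -1) = Pow(Add(-54, -196), -1) = Pow(-250, -1) = Rational(-1, 250)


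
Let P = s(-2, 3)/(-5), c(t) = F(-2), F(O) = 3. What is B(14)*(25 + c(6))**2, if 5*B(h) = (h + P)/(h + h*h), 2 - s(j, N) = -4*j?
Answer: 4256/375 ≈ 11.349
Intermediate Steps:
c(t) = 3
s(j, N) = 2 + 4*j (s(j, N) = 2 - (-4)*j = 2 + 4*j)
P = 6/5 (P = (2 + 4*(-2))/(-5) = (2 - 8)*(-1/5) = -6*(-1/5) = 6/5 ≈ 1.2000)
B(h) = (6/5 + h)/(5*(h + h**2)) (B(h) = ((h + 6/5)/(h + h*h))/5 = ((6/5 + h)/(h + h**2))/5 = (6/5 + h)/(5*(h + h**2)))
B(14)*(25 + c(6))**2 = ((1/25)*(6 + 5*14)/(14*(1 + 14)))*(25 + 3)**2 = ((1/25)*(1/14)*(6 + 70)/15)*28**2 = ((1/25)*(1/14)*(1/15)*76)*784 = (38/2625)*784 = 4256/375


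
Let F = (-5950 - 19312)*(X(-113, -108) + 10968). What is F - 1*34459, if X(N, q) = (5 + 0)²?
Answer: -277739625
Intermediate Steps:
X(N, q) = 25 (X(N, q) = 5² = 25)
F = -277705166 (F = (-5950 - 19312)*(25 + 10968) = -25262*10993 = -277705166)
F - 1*34459 = -277705166 - 1*34459 = -277705166 - 34459 = -277739625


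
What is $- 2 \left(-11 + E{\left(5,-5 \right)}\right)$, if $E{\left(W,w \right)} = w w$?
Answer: $-28$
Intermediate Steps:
$E{\left(W,w \right)} = w^{2}$
$- 2 \left(-11 + E{\left(5,-5 \right)}\right) = - 2 \left(-11 + \left(-5\right)^{2}\right) = - 2 \left(-11 + 25\right) = \left(-2\right) 14 = -28$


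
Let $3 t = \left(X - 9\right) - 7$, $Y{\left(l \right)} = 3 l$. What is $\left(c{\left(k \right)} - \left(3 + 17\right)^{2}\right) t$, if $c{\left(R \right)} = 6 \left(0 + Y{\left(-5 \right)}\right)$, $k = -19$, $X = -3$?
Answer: $\frac{9310}{3} \approx 3103.3$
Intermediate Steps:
$c{\left(R \right)} = -90$ ($c{\left(R \right)} = 6 \left(0 + 3 \left(-5\right)\right) = 6 \left(0 - 15\right) = 6 \left(-15\right) = -90$)
$t = - \frac{19}{3}$ ($t = \frac{\left(-3 - 9\right) - 7}{3} = \frac{-12 - 7}{3} = \frac{1}{3} \left(-19\right) = - \frac{19}{3} \approx -6.3333$)
$\left(c{\left(k \right)} - \left(3 + 17\right)^{2}\right) t = \left(-90 - \left(3 + 17\right)^{2}\right) \left(- \frac{19}{3}\right) = \left(-90 - 20^{2}\right) \left(- \frac{19}{3}\right) = \left(-90 - 400\right) \left(- \frac{19}{3}\right) = \left(-490\right) \left(- \frac{19}{3}\right) = \frac{9310}{3}$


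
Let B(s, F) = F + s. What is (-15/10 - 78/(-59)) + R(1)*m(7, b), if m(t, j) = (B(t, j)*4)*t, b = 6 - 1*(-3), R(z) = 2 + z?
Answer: 158571/118 ≈ 1343.8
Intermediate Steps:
b = 9 (b = 6 + 3 = 9)
m(t, j) = t*(4*j + 4*t) (m(t, j) = ((j + t)*4)*t = (4*j + 4*t)*t = t*(4*j + 4*t))
(-15/10 - 78/(-59)) + R(1)*m(7, b) = (-15/10 - 78/(-59)) + (2 + 1)*(4*7*(9 + 7)) = (-15*⅒ - 78*(-1/59)) + 3*(4*7*16) = (-3/2 + 78/59) + 3*448 = -21/118 + 1344 = 158571/118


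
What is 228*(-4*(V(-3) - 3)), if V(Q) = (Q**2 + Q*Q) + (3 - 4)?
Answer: -12768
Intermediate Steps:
V(Q) = -1 + 2*Q**2 (V(Q) = (Q**2 + Q**2) - 1 = 2*Q**2 - 1 = -1 + 2*Q**2)
228*(-4*(V(-3) - 3)) = 228*(-4*((-1 + 2*(-3)**2) - 3)) = 228*(-4*((-1 + 2*9) - 3)) = 228*(-4*((-1 + 18) - 3)) = 228*(-4*(17 - 3)) = 228*(-4*14) = 228*(-56) = -12768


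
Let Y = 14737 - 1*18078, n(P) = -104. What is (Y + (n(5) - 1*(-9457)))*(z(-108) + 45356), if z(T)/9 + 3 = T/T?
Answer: 272572056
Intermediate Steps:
z(T) = -18 (z(T) = -27 + 9*(T/T) = -27 + 9*1 = -27 + 9 = -18)
Y = -3341 (Y = 14737 - 18078 = -3341)
(Y + (n(5) - 1*(-9457)))*(z(-108) + 45356) = (-3341 + (-104 - 1*(-9457)))*(-18 + 45356) = (-3341 + (-104 + 9457))*45338 = (-3341 + 9353)*45338 = 6012*45338 = 272572056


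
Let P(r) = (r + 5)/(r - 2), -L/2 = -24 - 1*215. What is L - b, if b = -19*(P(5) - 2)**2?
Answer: 4606/9 ≈ 511.78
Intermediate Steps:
L = 478 (L = -2*(-24 - 1*215) = -2*(-24 - 215) = -2*(-239) = 478)
P(r) = (5 + r)/(-2 + r)
b = -304/9 (b = -19*((5 + 5)/(-2 + 5) - 2)**2 = -19*(10/3 - 2)**2 = -19*(4/3)**2 = -19*16/9 = -304/9 ≈ -33.778)
L - b = 478 - 1*(-304/9) = 478 + 304/9 = 4606/9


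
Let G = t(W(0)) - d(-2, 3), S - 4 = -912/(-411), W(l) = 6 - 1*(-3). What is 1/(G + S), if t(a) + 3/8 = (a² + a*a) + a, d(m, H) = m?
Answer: 1096/196013 ≈ 0.0055915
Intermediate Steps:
W(l) = 9 (W(l) = 6 + 3 = 9)
S = 852/137 (S = 4 - 912/(-411) = 4 - 912*(-1/411) = 4 + 304/137 = 852/137 ≈ 6.2190)
t(a) = -3/8 + a + 2*a² (t(a) = -3/8 + ((a² + a*a) + a) = -3/8 + ((a² + a²) + a) = -3/8 + (2*a² + a) = -3/8 + (a + 2*a²) = -3/8 + a + 2*a²)
G = 1381/8 (G = (-3/8 + 9 + 2*9²) - 1*(-2) = (-3/8 + 9 + 2*81) + 2 = (-3/8 + 9 + 162) + 2 = 1365/8 + 2 = 1381/8 ≈ 172.63)
1/(G + S) = 1/(1381/8 + 852/137) = 1/(196013/1096) = 1096/196013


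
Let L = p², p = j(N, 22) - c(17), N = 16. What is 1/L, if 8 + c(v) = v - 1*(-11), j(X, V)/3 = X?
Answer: 1/784 ≈ 0.0012755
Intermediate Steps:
j(X, V) = 3*X
c(v) = 3 + v (c(v) = -8 + (v - 1*(-11)) = -8 + (v + 11) = -8 + (11 + v) = 3 + v)
p = 28 (p = 3*16 - (3 + 17) = 48 - 1*20 = 48 - 20 = 28)
L = 784 (L = 28² = 784)
1/L = 1/784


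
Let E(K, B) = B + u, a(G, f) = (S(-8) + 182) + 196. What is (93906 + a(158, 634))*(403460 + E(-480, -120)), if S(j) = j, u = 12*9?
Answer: 38035463648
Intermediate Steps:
u = 108
a(G, f) = 370 (a(G, f) = (-8 + 182) + 196 = 174 + 196 = 370)
E(K, B) = 108 + B (E(K, B) = B + 108 = 108 + B)
(93906 + a(158, 634))*(403460 + E(-480, -120)) = (93906 + 370)*(403460 + (108 - 120)) = 94276*(403460 - 12) = 94276*403448 = 38035463648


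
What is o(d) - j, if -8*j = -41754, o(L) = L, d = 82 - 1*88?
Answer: -20901/4 ≈ -5225.3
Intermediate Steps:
d = -6 (d = 82 - 88 = -6)
j = 20877/4 (j = -1/8*(-41754) = 20877/4 ≈ 5219.3)
o(d) - j = -6 - 1*20877/4 = -6 - 20877/4 = -20901/4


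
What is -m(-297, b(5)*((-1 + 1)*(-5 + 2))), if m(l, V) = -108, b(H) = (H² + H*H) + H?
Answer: 108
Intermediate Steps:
b(H) = H + 2*H² (b(H) = (H² + H²) + H = 2*H² + H = H + 2*H²)
-m(-297, b(5)*((-1 + 1)*(-5 + 2))) = -1*(-108) = 108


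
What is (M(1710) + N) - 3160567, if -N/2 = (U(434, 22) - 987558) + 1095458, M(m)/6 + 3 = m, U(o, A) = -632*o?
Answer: -2817549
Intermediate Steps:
M(m) = -18 + 6*m
N = 332776 (N = -2*((-632*434 - 987558) + 1095458) = -2*((-274288 - 987558) + 1095458) = -2*(-1261846 + 1095458) = -2*(-166388) = 332776)
(M(1710) + N) - 3160567 = ((-18 + 6*1710) + 332776) - 3160567 = ((-18 + 10260) + 332776) - 3160567 = (10242 + 332776) - 3160567 = 343018 - 3160567 = -2817549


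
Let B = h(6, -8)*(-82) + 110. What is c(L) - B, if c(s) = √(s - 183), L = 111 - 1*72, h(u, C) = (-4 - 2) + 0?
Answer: -602 + 12*I ≈ -602.0 + 12.0*I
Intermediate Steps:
h(u, C) = -6 (h(u, C) = -6 + 0 = -6)
L = 39 (L = 111 - 72 = 39)
B = 602 (B = -6*(-82) + 110 = 492 + 110 = 602)
c(s) = √(-183 + s)
c(L) - B = √(-183 + 39) - 1*602 = √(-144) - 602 = 12*I - 602 = -602 + 12*I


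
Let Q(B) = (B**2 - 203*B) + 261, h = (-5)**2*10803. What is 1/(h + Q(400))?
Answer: 1/349136 ≈ 2.8642e-6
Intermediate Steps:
h = 270075 (h = 25*10803 = 270075)
Q(B) = 261 + B**2 - 203*B
1/(h + Q(400)) = 1/(270075 + (261 + 400**2 - 203*400)) = 1/(270075 + (261 + 160000 - 81200)) = 1/(270075 + 79061) = 1/349136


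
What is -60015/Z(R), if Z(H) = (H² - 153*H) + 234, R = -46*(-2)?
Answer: 60015/5378 ≈ 11.159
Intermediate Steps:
R = 92
Z(H) = 234 + H² - 153*H
-60015/Z(R) = -60015/(234 + 92² - 153*92) = -60015/(234 + 8464 - 14076) = -60015/(-5378) = -60015*(-1/5378) = 60015/5378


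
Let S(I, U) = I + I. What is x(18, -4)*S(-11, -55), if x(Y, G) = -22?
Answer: 484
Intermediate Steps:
S(I, U) = 2*I
x(18, -4)*S(-11, -55) = -44*(-11) = -22*(-22) = 484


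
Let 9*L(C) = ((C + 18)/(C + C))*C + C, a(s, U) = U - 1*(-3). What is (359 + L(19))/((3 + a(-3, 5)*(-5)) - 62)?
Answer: -2179/594 ≈ -3.6684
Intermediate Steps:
a(s, U) = 3 + U (a(s, U) = U + 3 = 3 + U)
L(C) = 1 + C/6 (L(C) = (((C + 18)/(C + C))*C + C)/9 = (((18 + C)/((2*C)))*C + C)/9 = (((18 + C)*(1/(2*C)))*C + C)/9 = (((18 + C)/(2*C))*C + C)/9 = ((9 + C/2) + C)/9 = (9 + 3*C/2)/9 = 1 + C/6)
(359 + L(19))/((3 + a(-3, 5)*(-5)) - 62) = (359 + (1 + (⅙)*19))/((3 + (3 + 5)*(-5)) - 62) = (359 + (1 + 19/6))/((3 + 8*(-5)) - 62) = (359 + 25/6)/((3 - 40) - 62) = 2179/(6*(-37 - 62)) = (2179/6)/(-99) = (2179/6)*(-1/99) = -2179/594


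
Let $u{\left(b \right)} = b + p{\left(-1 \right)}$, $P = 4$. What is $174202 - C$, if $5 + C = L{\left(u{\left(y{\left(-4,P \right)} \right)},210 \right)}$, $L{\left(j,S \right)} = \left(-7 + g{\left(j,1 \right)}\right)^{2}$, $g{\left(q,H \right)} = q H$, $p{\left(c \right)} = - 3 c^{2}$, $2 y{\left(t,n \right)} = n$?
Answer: $174143$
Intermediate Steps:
$y{\left(t,n \right)} = \frac{n}{2}$
$g{\left(q,H \right)} = H q$
$u{\left(b \right)} = -3 + b$ ($u{\left(b \right)} = b - 3 \left(-1\right)^{2} = b - 3 = -3 + b$)
$L{\left(j,S \right)} = \left(-7 + j\right)^{2}$ ($L{\left(j,S \right)} = \left(-7 + 1 j\right)^{2} = \left(-7 + j\right)^{2}$)
$C = 59$ ($C = -5 + \left(-7 + \left(-3 + \frac{1}{2} \cdot 4\right)\right)^{2} = -5 + \left(-7 + \left(-3 + 2\right)\right)^{2} = -5 + \left(-7 - 1\right)^{2} = -5 + \left(-8\right)^{2} = -5 + 64 = 59$)
$174202 - C = 174202 - 59 = 174143$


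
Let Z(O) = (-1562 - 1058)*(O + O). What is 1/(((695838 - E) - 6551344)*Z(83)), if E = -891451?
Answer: 1/2158966800600 ≈ 4.6318e-13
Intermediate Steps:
Z(O) = -5240*O
1/(((695838 - E) - 6551344)*Z(83)) = 1/(((695838 - 1*(-891451)) - 6551344)*((-5240*83))) = 1/(((695838 + 891451) - 6551344)*(-434920)) = -1/434920/(1587289 - 6551344) = -1/434920/(-4964055) = -1/4964055*(-1/434920) = 1/2158966800600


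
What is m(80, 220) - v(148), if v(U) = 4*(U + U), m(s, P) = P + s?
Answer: -884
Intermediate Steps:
v(U) = 8*U (v(U) = 4*(2*U) = 8*U)
m(80, 220) - v(148) = (220 + 80) - 8*148 = 300 - 1*1184 = 300 - 1184 = -884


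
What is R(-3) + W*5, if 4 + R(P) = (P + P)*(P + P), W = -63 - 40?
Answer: -483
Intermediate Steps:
W = -103
R(P) = -4 + 4*P**2 (R(P) = -4 + (P + P)*(P + P) = -4 + (2*P)*(2*P) = -4 + 4*P**2)
R(-3) + W*5 = (-4 + 4*(-3)**2) - 103*5 = (-4 + 4*9) - 515 = (-4 + 36) - 515 = 32 - 515 = -483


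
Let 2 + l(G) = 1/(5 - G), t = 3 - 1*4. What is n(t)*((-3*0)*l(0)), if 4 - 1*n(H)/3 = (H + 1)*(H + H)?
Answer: 0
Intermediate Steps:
t = -1 (t = 3 - 4 = -1)
l(G) = -2 + 1/(5 - G)
n(H) = 12 - 6*H*(1 + H) (n(H) = 12 - 3*(H + 1)*(H + H) = 12 - 3*(1 + H)*2*H = 12 - 6*H*(1 + H))
n(t)*((-3*0)*l(0)) = (12 - 6*(-1) - 6*(-1)**2)*((-3*0)*((9 - 2*0)/(-5 + 0))) = (12 + 6 - 6*1)*(0*((9 + 0)/(-5))) = (12 + 6 - 6)*(0*(-1/5*9)) = 12*(0*(-9/5)) = 12*0 = 0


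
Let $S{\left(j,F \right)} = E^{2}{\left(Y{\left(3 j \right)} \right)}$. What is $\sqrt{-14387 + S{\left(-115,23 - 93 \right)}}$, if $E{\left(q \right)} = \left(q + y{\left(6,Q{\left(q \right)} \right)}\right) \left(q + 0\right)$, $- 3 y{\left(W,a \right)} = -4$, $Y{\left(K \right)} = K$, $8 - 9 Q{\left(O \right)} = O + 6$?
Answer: $\sqrt{14057644838} \approx 1.1857 \cdot 10^{5}$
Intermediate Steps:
$Q{\left(O \right)} = \frac{2}{9} - \frac{O}{9}$ ($Q{\left(O \right)} = \frac{8}{9} - \frac{O + 6}{9} = \frac{8}{9} - \frac{6 + O}{9} = \frac{8}{9} - \left(\frac{2}{3} + \frac{O}{9}\right) = \frac{2}{9} - \frac{O}{9}$)
$y{\left(W,a \right)} = \frac{4}{3}$ ($y{\left(W,a \right)} = \left(- \frac{1}{3}\right) \left(-4\right) = \frac{4}{3}$)
$E{\left(q \right)} = q \left(\frac{4}{3} + q\right)$ ($E{\left(q \right)} = \left(q + \frac{4}{3}\right) \left(q + 0\right) = \left(\frac{4}{3} + q\right) q = q \left(\frac{4}{3} + q\right)$)
$S{\left(j,F \right)} = j^{2} \left(4 + 9 j\right)^{2}$ ($S{\left(j,F \right)} = \left(\frac{3 j \left(4 + 3 \cdot 3 j\right)}{3}\right)^{2} = \left(\frac{3 j \left(4 + 9 j\right)}{3}\right)^{2} = \left(j \left(4 + 9 j\right)\right)^{2} = j^{2} \left(4 + 9 j\right)^{2}$)
$\sqrt{-14387 + S{\left(-115,23 - 93 \right)}} = \sqrt{-14387 + \left(-115\right)^{2} \left(4 + 9 \left(-115\right)\right)^{2}} = \sqrt{-14387 + 13225 \left(4 - 1035\right)^{2}} = \sqrt{-14387 + 13225 \left(-1031\right)^{2}} = \sqrt{-14387 + 13225 \cdot 1062961} = \sqrt{-14387 + 14057659225} = \sqrt{14057644838}$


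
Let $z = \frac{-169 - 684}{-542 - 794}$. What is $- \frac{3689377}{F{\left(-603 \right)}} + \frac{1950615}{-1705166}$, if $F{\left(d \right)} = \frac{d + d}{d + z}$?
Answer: $- \frac{2531358513090660125}{1373695370928} \approx -1.8427 \cdot 10^{6}$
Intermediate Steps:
$z = \frac{853}{1336}$ ($z = - \frac{853}{-1336} = \left(-853\right) \left(- \frac{1}{1336}\right) = \frac{853}{1336} \approx 0.63847$)
$F{\left(d \right)} = \frac{2 d}{\frac{853}{1336} + d}$ ($F{\left(d \right)} = \frac{d + d}{d + \frac{853}{1336}} = \frac{2 d}{\frac{853}{1336} + d}$)
$- \frac{3689377}{F{\left(-603 \right)}} + \frac{1950615}{-1705166} = - \frac{3689377}{2672 \left(-603\right) \frac{1}{853 + 1336 \left(-603\right)}} + \frac{1950615}{-1705166} = - \frac{3689377}{2672 \left(-603\right) \frac{1}{853 - 805608}} + 1950615 \left(- \frac{1}{1705166}\right) = - \frac{3689377}{2672 \left(-603\right) \frac{1}{-804755}} - \frac{1950615}{1705166} = - \frac{3689377}{2672 \left(-603\right) \left(- \frac{1}{804755}\right)} - \frac{1950615}{1705166} = - \frac{3689377}{\frac{1611216}{804755}} - \frac{1950615}{1705166} = \left(-3689377\right) \frac{804755}{1611216} - \frac{1950615}{1705166} = - \frac{2969044587635}{1611216} - \frac{1950615}{1705166} = - \frac{2531358513090660125}{1373695370928}$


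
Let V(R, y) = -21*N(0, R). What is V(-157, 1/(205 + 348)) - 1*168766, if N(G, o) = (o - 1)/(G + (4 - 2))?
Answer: -167107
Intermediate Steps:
N(G, o) = (-1 + o)/(2 + G) (N(G, o) = (-1 + o)/(G + 2) = (-1 + o)/(2 + G))
V(R, y) = 21/2 - 21*R/2 (V(R, y) = -21*(-1 + R)/(2 + 0) = -21*(-1 + R)/2 = -21*(-½ + R/2) = 21/2 - 21*R/2)
V(-157, 1/(205 + 348)) - 1*168766 = (21/2 - 21/2*(-157)) - 1*168766 = (21/2 + 3297/2) - 168766 = 1659 - 168766 = -167107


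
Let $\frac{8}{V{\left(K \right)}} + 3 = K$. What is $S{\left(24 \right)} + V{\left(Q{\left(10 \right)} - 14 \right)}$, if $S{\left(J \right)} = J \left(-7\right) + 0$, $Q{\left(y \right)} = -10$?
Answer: $- \frac{4544}{27} \approx -168.3$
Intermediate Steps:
$V{\left(K \right)} = \frac{8}{-3 + K}$
$S{\left(J \right)} = - 7 J$ ($S{\left(J \right)} = - 7 J + 0 = - 7 J$)
$S{\left(24 \right)} + V{\left(Q{\left(10 \right)} - 14 \right)} = \left(-7\right) 24 + \frac{8}{-3 - 24} = -168 + \frac{8}{-3 - 24} = -168 + \frac{8}{-27} = -168 + 8 \left(- \frac{1}{27}\right) = -168 - \frac{8}{27} = - \frac{4544}{27}$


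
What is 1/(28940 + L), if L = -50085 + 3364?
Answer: -1/17781 ≈ -5.6240e-5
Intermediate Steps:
L = -46721
1/(28940 + L) = 1/(28940 - 46721) = 1/(-17781) = -1/17781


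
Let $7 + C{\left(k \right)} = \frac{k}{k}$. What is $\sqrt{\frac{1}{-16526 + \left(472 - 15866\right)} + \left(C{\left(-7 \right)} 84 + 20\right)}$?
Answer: $\frac{i \sqrt{30821315595}}{7980} \approx 22.0 i$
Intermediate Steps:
$C{\left(k \right)} = -6$ ($C{\left(k \right)} = -7 + \frac{k}{k} = -7 + 1 = -6$)
$\sqrt{\frac{1}{-16526 + \left(472 - 15866\right)} + \left(C{\left(-7 \right)} 84 + 20\right)} = \sqrt{\frac{1}{-16526 + \left(472 - 15866\right)} + \left(\left(-6\right) 84 + 20\right)} = \sqrt{\frac{1}{-16526 - 15394} + \left(-504 + 20\right)} = \sqrt{\frac{1}{-31920} - 484} = \sqrt{- \frac{1}{31920} - 484} = \sqrt{- \frac{15449281}{31920}} = \frac{i \sqrt{30821315595}}{7980}$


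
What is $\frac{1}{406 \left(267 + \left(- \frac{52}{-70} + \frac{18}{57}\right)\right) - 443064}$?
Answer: $- \frac{95}{31752058} \approx -2.9919 \cdot 10^{-6}$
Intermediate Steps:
$\frac{1}{406 \left(267 + \left(- \frac{52}{-70} + \frac{18}{57}\right)\right) - 443064} = \frac{1}{406 \left(267 + \left(\left(-52\right) \left(- \frac{1}{70}\right) + 18 \cdot \frac{1}{57}\right)\right) - 443064} = \frac{1}{406 \left(267 + \left(\frac{26}{35} + \frac{6}{19}\right)\right) - 443064} = \frac{1}{406 \left(267 + \frac{704}{665}\right) - 443064} = \frac{1}{406 \cdot \frac{178259}{665} - 443064} = \frac{1}{\frac{10339022}{95} - 443064} = \frac{1}{- \frac{31752058}{95}} = - \frac{95}{31752058}$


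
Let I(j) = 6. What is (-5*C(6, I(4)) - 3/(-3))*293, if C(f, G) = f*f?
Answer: -52447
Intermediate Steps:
C(f, G) = f²
(-5*C(6, I(4)) - 3/(-3))*293 = (-5*6² - 3/(-3))*293 = (-5*36 - 3*(-⅓))*293 = (-180 + 1)*293 = -179*293 = -52447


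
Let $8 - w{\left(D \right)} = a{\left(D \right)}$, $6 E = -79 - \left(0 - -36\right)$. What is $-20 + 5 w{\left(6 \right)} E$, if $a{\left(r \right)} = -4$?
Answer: $-1170$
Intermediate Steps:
$E = - \frac{115}{6}$ ($E = \frac{-79 - \left(0 - -36\right)}{6} = \frac{-79 - \left(0 + 36\right)}{6} = \frac{-79 - 36}{6} = \frac{1}{6} \left(-115\right) = - \frac{115}{6} \approx -19.167$)
$w{\left(D \right)} = 12$ ($w{\left(D \right)} = 8 - -4 = 8 + 4 = 12$)
$-20 + 5 w{\left(6 \right)} E = -20 + 5 \cdot 12 \left(- \frac{115}{6}\right) = -20 + 60 \left(- \frac{115}{6}\right) = -20 - 1150 = -1170$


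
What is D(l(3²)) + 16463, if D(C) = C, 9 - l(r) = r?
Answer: 16463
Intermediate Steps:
l(r) = 9 - r
D(l(3²)) + 16463 = (9 - 1*3²) + 16463 = (9 - 1*9) + 16463 = (9 - 9) + 16463 = 0 + 16463 = 16463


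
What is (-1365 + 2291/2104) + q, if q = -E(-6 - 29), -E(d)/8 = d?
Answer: -3458789/2104 ≈ -1643.9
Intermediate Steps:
E(d) = -8*d
q = -280 (q = -(-8)*(-6 - 29) = -(-8)*(-35) = -1*280 = -280)
(-1365 + 2291/2104) + q = (-1365 + 2291/2104) - 280 = -2869669/2104 - 280 = -3458789/2104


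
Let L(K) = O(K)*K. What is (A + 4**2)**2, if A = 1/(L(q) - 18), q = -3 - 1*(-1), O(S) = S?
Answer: 49729/196 ≈ 253.72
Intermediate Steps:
q = -2 (q = -3 + 1 = -2)
L(K) = K**2 (L(K) = K*K = K**2)
A = -1/14 (A = 1/((-2)**2 - 18) = 1/(4 - 18) = 1/(-14) = -1/14 ≈ -0.071429)
(A + 4**2)**2 = (-1/14 + 4**2)**2 = (-1/14 + 16)**2 = (223/14)**2 = 49729/196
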